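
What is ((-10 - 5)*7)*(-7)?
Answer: 735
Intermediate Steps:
((-10 - 5)*7)*(-7) = -15*7*(-7) = -105*(-7) = 735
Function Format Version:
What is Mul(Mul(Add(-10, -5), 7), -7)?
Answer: 735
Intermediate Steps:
Mul(Mul(Add(-10, -5), 7), -7) = Mul(Mul(-15, 7), -7) = Mul(-105, -7) = 735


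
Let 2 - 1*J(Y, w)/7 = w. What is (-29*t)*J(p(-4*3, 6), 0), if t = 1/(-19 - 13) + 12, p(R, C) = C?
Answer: -77749/16 ≈ -4859.3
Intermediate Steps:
t = 383/32 (t = 1/(-32) + 12 = -1/32 + 12 = 383/32 ≈ 11.969)
J(Y, w) = 14 - 7*w
(-29*t)*J(p(-4*3, 6), 0) = (-29*383/32)*(14 - 7*0) = -11107*(14 + 0)/32 = -11107/32*14 = -77749/16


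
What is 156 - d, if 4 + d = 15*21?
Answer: -155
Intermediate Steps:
d = 311 (d = -4 + 15*21 = -4 + 315 = 311)
156 - d = 156 - 1*311 = 156 - 311 = -155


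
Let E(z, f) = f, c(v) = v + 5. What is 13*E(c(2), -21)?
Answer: -273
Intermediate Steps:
c(v) = 5 + v
13*E(c(2), -21) = 13*(-21) = -273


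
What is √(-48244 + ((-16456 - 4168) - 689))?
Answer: I*√69557 ≈ 263.74*I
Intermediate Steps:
√(-48244 + ((-16456 - 4168) - 689)) = √(-48244 + (-20624 - 689)) = √(-48244 - 21313) = √(-69557) = I*√69557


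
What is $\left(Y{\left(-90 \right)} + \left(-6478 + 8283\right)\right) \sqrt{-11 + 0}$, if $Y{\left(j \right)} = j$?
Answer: $1715 i \sqrt{11} \approx 5688.0 i$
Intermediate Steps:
$\left(Y{\left(-90 \right)} + \left(-6478 + 8283\right)\right) \sqrt{-11 + 0} = \left(-90 + \left(-6478 + 8283\right)\right) \sqrt{-11 + 0} = \left(-90 + 1805\right) \sqrt{-11} = 1715 i \sqrt{11}$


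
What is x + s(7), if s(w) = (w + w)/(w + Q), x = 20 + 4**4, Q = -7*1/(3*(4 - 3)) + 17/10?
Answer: 53136/191 ≈ 278.20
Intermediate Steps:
Q = -19/30 (Q = -7/(1*3) + 17*(1/10) = -7/3 + 17/10 = -19/30 ≈ -0.63333)
x = 276 (x = 20 + 256 = 276)
s(w) = 2*w/(-19/30 + w) (s(w) = (w + w)/(w - 19/30) = (2*w)/(-19/30 + w) = 2*w/(-19/30 + w))
x + s(7) = 276 + 60*7/(-19 + 30*7) = 276 + 60*7/(-19 + 210) = 276 + 60*7/191 = 276 + 60*7*(1/191) = 276 + 420/191 = 53136/191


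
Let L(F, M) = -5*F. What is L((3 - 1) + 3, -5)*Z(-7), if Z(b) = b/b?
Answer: -25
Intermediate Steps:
Z(b) = 1
L((3 - 1) + 3, -5)*Z(-7) = -5*((3 - 1) + 3)*1 = -5*(2 + 3)*1 = -5*5*1 = -25*1 = -25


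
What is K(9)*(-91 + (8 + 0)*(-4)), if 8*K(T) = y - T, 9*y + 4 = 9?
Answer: 779/6 ≈ 129.83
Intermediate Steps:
y = 5/9 (y = -4/9 + (1/9)*9 = -4/9 + 1 = 5/9 ≈ 0.55556)
K(T) = 5/72 - T/8 (K(T) = (5/9 - T)/8 = 5/72 - T/8)
K(9)*(-91 + (8 + 0)*(-4)) = (5/72 - 1/8*9)*(-91 + (8 + 0)*(-4)) = (5/72 - 9/8)*(-91 + 8*(-4)) = -19*(-91 - 32)/18 = -19/18*(-123) = 779/6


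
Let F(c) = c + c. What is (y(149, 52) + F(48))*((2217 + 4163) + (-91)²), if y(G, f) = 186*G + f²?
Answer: 447365754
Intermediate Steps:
F(c) = 2*c
y(G, f) = f² + 186*G
(y(149, 52) + F(48))*((2217 + 4163) + (-91)²) = ((52² + 186*149) + 2*48)*((2217 + 4163) + (-91)²) = ((2704 + 27714) + 96)*(6380 + 8281) = (30418 + 96)*14661 = 30514*14661 = 447365754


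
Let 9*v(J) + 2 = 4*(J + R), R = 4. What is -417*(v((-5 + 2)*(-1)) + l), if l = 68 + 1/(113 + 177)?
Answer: -25719031/870 ≈ -29562.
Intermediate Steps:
v(J) = 14/9 + 4*J/9 (v(J) = -2/9 + (4*(J + 4))/9 = -2/9 + (4*(4 + J))/9 = -2/9 + (16 + 4*J)/9 = -2/9 + (16/9 + 4*J/9) = 14/9 + 4*J/9)
l = 19721/290 (l = 68 + 1/290 = 19721/290 ≈ 68.003)
-417*(v((-5 + 2)*(-1)) + l) = -417*((14/9 + 4*((-5 + 2)*(-1))/9) + 19721/290) = -417*((14/9 + 4*(-3*(-1))/9) + 19721/290) = -417*((14/9 + (4/9)*3) + 19721/290) = -417*((14/9 + 4/3) + 19721/290) = -417*(26/9 + 19721/290) = -417*185029/2610 = -25719031/870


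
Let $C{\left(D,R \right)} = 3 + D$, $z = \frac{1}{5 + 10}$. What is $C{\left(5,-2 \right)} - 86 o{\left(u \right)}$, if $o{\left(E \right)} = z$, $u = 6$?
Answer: $\frac{34}{15} \approx 2.2667$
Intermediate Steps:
$z = \frac{1}{15} \approx 0.066667$
$o{\left(E \right)} = \frac{1}{15}$
$C{\left(5,-2 \right)} - 86 o{\left(u \right)} = \left(3 + 5\right) - \frac{86}{15} = 8 - \frac{86}{15} = \frac{34}{15}$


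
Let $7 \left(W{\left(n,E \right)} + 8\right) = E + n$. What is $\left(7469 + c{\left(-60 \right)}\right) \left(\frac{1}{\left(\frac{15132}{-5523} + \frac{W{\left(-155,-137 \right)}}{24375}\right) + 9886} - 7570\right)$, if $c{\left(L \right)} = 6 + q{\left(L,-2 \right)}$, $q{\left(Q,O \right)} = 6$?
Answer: $- \frac{8372069513380295015}{147835010742} \approx -5.6631 \cdot 10^{7}$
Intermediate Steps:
$W{\left(n,E \right)} = -8 + \frac{E}{7} + \frac{n}{7}$ ($W{\left(n,E \right)} = -8 + \frac{E + n}{7} = -8 + \left(\frac{E}{7} + \frac{n}{7}\right) = -8 + \frac{E}{7} + \frac{n}{7}$)
$c{\left(L \right)} = 12$ ($c{\left(L \right)} = 6 + 6 = 12$)
$\left(7469 + c{\left(-60 \right)}\right) \left(\frac{1}{\left(\frac{15132}{-5523} + \frac{W{\left(-155,-137 \right)}}{24375}\right) + 9886} - 7570\right) = \left(7469 + 12\right) \left(\frac{1}{\left(\frac{15132}{-5523} + \frac{-8 + \frac{1}{7} \left(-137\right) + \frac{1}{7} \left(-155\right)}{24375}\right) + 9886} - 7570\right) = 7481 \left(\frac{1}{\left(15132 \left(- \frac{1}{5523}\right) + \left(-8 - \frac{137}{7} - \frac{155}{7}\right) \frac{1}{24375}\right) + 9886} - 7570\right) = 7481 \left(\frac{1}{\left(- \frac{5044}{1841} - \frac{116}{56875}\right) + 9886} - 7570\right) = 7481 \left(\frac{1}{- \frac{41013008}{14958125} + 9886} - 7570\right) = 7481 \left(\frac{1}{\frac{147835010742}{14958125}} - 7570\right) = 7481 \left(\frac{14958125}{147835010742} - 7570\right) = 7481 \left(- \frac{1119111016358815}{147835010742}\right) = - \frac{8372069513380295015}{147835010742}$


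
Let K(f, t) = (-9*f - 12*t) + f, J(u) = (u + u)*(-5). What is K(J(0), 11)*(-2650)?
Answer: 349800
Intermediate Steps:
J(u) = -10*u (J(u) = (2*u)*(-5) = -10*u)
K(f, t) = -12*t - 8*f (K(f, t) = (-12*t - 9*f) + f = -12*t - 8*f)
K(J(0), 11)*(-2650) = (-12*11 - (-80)*0)*(-2650) = (-132 - 8*0)*(-2650) = (-132 + 0)*(-2650) = -132*(-2650) = 349800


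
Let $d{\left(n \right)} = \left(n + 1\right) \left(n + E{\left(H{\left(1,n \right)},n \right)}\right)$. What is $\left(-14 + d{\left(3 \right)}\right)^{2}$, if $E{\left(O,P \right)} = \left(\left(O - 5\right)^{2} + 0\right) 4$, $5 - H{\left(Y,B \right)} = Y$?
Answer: $196$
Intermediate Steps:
$H{\left(Y,B \right)} = 5 - Y$
$E{\left(O,P \right)} = 4 \left(-5 + O\right)^{2}$ ($E{\left(O,P \right)} = \left(\left(-5 + O\right)^{2} + 0\right) 4 = \left(-5 + O\right)^{2} \cdot 4 = 4 \left(-5 + O\right)^{2}$)
$d{\left(n \right)} = \left(1 + n\right) \left(4 + n\right)$ ($d{\left(n \right)} = \left(n + 1\right) \left(n + 4 \left(-5 + \left(5 - 1\right)\right)^{2}\right) = \left(1 + n\right) \left(n + 4 \left(-5 + \left(5 - 1\right)\right)^{2}\right) = \left(1 + n\right) \left(n + 4 \left(-5 + 4\right)^{2}\right) = \left(1 + n\right) \left(n + 4 \left(-1\right)^{2}\right) = \left(1 + n\right) \left(n + 4 \cdot 1\right) = \left(1 + n\right) \left(n + 4\right) = \left(1 + n\right) \left(4 + n\right)$)
$\left(-14 + d{\left(3 \right)}\right)^{2} = \left(-14 + \left(4 + 3^{2} + 5 \cdot 3\right)\right)^{2} = \left(-14 + \left(4 + 9 + 15\right)\right)^{2} = \left(-14 + 28\right)^{2} = 14^{2} = 196$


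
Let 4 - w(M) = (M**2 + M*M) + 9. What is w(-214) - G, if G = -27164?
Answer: -64433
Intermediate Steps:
w(M) = -5 - 2*M**2 (w(M) = 4 - ((M**2 + M*M) + 9) = 4 - ((M**2 + M**2) + 9) = 4 - (2*M**2 + 9) = 4 - (9 + 2*M**2) = 4 + (-9 - 2*M**2) = -5 - 2*M**2)
w(-214) - G = (-5 - 2*(-214)**2) - 1*(-27164) = (-5 - 2*45796) + 27164 = (-5 - 91592) + 27164 = -91597 + 27164 = -64433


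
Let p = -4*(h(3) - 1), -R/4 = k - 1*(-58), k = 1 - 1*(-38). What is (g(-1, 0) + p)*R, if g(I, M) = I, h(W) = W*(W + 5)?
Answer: 36084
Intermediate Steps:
k = 39 (k = 1 + 38 = 39)
R = -388 (R = -4*(39 - 1*(-58)) = -4*(39 + 58) = -4*97 = -388)
h(W) = W*(5 + W)
p = -92 (p = -4*(3*(5 + 3) - 1) = -4*(3*8 - 1) = -4*(24 - 1) = -4*23 = -92)
(g(-1, 0) + p)*R = (-1 - 92)*(-388) = -93*(-388) = 36084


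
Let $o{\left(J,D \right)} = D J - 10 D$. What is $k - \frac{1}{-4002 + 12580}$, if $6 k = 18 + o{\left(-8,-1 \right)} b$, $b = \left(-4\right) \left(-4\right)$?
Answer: $\frac{437477}{8578} \approx 51.0$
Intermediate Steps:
$o{\left(J,D \right)} = - 10 D + D J$
$b = 16$
$k = 51$ ($k = \frac{18 + - (-10 - 8) 16}{6} = \frac{18 + \left(-1\right) \left(-18\right) 16}{6} = \frac{18 + 18 \cdot 16}{6} = \frac{18 + 288}{6} = \frac{1}{6} \cdot 306 = 51$)
$k - \frac{1}{-4002 + 12580} = 51 - \frac{1}{-4002 + 12580} = 51 - \frac{1}{8578} = \frac{437477}{8578}$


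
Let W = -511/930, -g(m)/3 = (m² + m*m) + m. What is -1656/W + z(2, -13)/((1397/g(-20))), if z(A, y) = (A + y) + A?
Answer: 2162253420/713867 ≈ 3028.9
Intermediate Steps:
g(m) = -6*m² - 3*m (g(m) = -3*((m² + m*m) + m) = -3*((m² + m²) + m) = -3*(2*m² + m) = -3*(m + 2*m²) = -6*m² - 3*m)
z(A, y) = y + 2*A
W = -511/930 (W = -511*1/930 = -511/930 ≈ -0.54946)
-1656/W + z(2, -13)/((1397/g(-20))) = -1656/(-511/930) + (-13 + 2*2)/((1397/((-3*(-20)*(1 + 2*(-20)))))) = -1656*(-930/511) + (-13 + 4)/((1397/((-3*(-20)*(1 - 40))))) = 1540080/511 - 9/(1397/((-3*(-20)*(-39)))) = 1540080/511 - 9/(1397/(-2340)) = 1540080/511 - 9/(1397*(-1/2340)) = 1540080/511 - 9/(-1397/2340) = 1540080/511 - 9*(-2340/1397) = 1540080/511 + 21060/1397 = 2162253420/713867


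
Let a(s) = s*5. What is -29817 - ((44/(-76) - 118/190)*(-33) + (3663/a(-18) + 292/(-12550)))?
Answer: -374189253/12550 ≈ -29816.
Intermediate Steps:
a(s) = 5*s
-29817 - ((44/(-76) - 118/190)*(-33) + (3663/a(-18) + 292/(-12550))) = -29817 - ((44/(-76) - 118/190)*(-33) + (3663/((5*(-18))) + 292/(-12550))) = -29817 - ((44*(-1/76) - 118*1/190)*(-33) + (3663/(-90) + 292*(-1/12550))) = -29817 - ((-11/19 - 59/95)*(-33) + (3663*(-1/90) - 146/6275)) = -29817 - (-6/5*(-33) + (-407/10 - 146/6275)) = -29817 - (198/5 - 511077/12550) = -29817 - 1*(-14097/12550) = -29817 + 14097/12550 = -374189253/12550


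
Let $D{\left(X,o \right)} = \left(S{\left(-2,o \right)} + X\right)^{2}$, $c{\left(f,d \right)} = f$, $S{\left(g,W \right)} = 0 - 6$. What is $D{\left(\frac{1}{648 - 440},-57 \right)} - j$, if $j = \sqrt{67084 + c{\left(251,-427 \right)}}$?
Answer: $\frac{1555009}{43264} - 67 \sqrt{15} \approx -223.55$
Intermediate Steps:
$S{\left(g,W \right)} = -6$ ($S{\left(g,W \right)} = 0 - 6 = -6$)
$D{\left(X,o \right)} = \left(-6 + X\right)^{2}$
$j = 67 \sqrt{15}$ ($j = \sqrt{67084 + 251} = \sqrt{67335} = 67 \sqrt{15} \approx 259.49$)
$D{\left(\frac{1}{648 - 440},-57 \right)} - j = \left(-6 + \frac{1}{648 - 440}\right)^{2} - 67 \sqrt{15} = \left(-6 + \frac{1}{208}\right)^{2} - 67 \sqrt{15} = \left(- \frac{1247}{208}\right)^{2} - 67 \sqrt{15} = \frac{1555009}{43264} - 67 \sqrt{15}$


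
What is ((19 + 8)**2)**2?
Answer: 531441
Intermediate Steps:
((19 + 8)**2)**2 = (27**2)**2 = 729**2 = 531441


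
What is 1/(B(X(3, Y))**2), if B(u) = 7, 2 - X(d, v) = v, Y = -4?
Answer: 1/49 ≈ 0.020408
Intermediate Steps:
X(d, v) = 2 - v
1/(B(X(3, Y))**2) = 1/(7**2) = 1/49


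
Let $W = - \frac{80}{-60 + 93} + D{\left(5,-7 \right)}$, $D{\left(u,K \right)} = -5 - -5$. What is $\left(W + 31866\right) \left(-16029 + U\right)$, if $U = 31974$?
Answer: $\frac{5588711870}{11} \approx 5.0806 \cdot 10^{8}$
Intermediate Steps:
$D{\left(u,K \right)} = 0$ ($D{\left(u,K \right)} = -5 + 5 = 0$)
$W = - \frac{80}{33}$ ($W = - \frac{80}{-60 + 93} + 0 = - \frac{80}{33} + 0 = - \frac{80}{33} \approx -2.4242$)
$\left(W + 31866\right) \left(-16029 + U\right) = \left(- \frac{80}{33} + 31866\right) \left(-16029 + 31974\right) = \frac{1051498}{33} \cdot 15945 = \frac{5588711870}{11}$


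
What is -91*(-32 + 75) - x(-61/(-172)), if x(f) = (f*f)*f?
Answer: -19911324005/5088448 ≈ -3913.0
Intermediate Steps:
x(f) = f**3 (x(f) = f**2*f = f**3)
-91*(-32 + 75) - x(-61/(-172)) = -91*(-32 + 75) - (-61/(-172))**3 = -91*43 - (-61*(-1/172))**3 = -3913 - (61/172)**3 = -3913 - 1*226981/5088448 = -3913 - 226981/5088448 = -19911324005/5088448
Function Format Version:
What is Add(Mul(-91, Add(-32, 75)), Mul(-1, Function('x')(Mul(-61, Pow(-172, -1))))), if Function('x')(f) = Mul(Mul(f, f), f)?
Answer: Rational(-19911324005, 5088448) ≈ -3913.0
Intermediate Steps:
Function('x')(f) = Pow(f, 3) (Function('x')(f) = Mul(Pow(f, 2), f) = Pow(f, 3))
Add(Mul(-91, Add(-32, 75)), Mul(-1, Function('x')(Mul(-61, Pow(-172, -1))))) = Add(Mul(-91, Add(-32, 75)), Mul(-1, Pow(Mul(-61, Pow(-172, -1)), 3))) = Add(Mul(-91, 43), Mul(-1, Pow(Mul(-61, Rational(-1, 172)), 3))) = Add(-3913, Mul(-1, Pow(Rational(61, 172), 3))) = Add(-3913, Mul(-1, Rational(226981, 5088448))) = Add(-3913, Rational(-226981, 5088448)) = Rational(-19911324005, 5088448)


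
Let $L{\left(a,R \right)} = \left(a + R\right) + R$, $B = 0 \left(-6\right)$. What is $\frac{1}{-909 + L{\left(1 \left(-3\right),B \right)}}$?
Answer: $- \frac{1}{912} \approx -0.0010965$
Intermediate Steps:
$B = 0$
$L{\left(a,R \right)} = a + 2 R$ ($L{\left(a,R \right)} = \left(R + a\right) + R = a + 2 R$)
$\frac{1}{-909 + L{\left(1 \left(-3\right),B \right)}} = \frac{1}{-909 + \left(1 \left(-3\right) + 2 \cdot 0\right)} = \frac{1}{-909 + \left(-3 + 0\right)} = \frac{1}{-909 - 3} = \frac{1}{-912} = - \frac{1}{912}$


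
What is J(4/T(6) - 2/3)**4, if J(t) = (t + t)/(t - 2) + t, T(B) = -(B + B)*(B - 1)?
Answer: 214358881/143054150625 ≈ 0.0014984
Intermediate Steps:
T(B) = -2*B*(-1 + B)
J(t) = t + 2*t/(-2 + t) (J(t) = (2*t)/(-2 + t) + t = 2*t/(-2 + t) + t = t + 2*t/(-2 + t))
J(4/T(6) - 2/3)**4 = ((4/((2*6*(1 - 1*6))) - 2/3)**2/(-2 + (4/((2*6*(1 - 1*6))) - 2/3)))**4 = ((4/((2*6*(1 - 6))) - 2*1/3)**2/(-2 + (4/((2*6*(1 - 6))) - 2*1/3)))**4 = ((4/((2*6*(-5))) - 2/3)**2/(-2 + (4/((2*6*(-5))) - 2/3)))**4 = ((4/(-60) - 2/3)**2/(-2 + (4/(-60) - 2/3)))**4 = ((4*(-1/60) - 2/3)**2/(-2 + (4*(-1/60) - 2/3)))**4 = ((-1/15 - 2/3)**2/(-2 + (-1/15 - 2/3)))**4 = ((-11/15)**2/(-2 - 11/15))**4 = (121/(225*(-41/15)))**4 = ((121/225)*(-15/41))**4 = (-121/615)**4 = 214358881/143054150625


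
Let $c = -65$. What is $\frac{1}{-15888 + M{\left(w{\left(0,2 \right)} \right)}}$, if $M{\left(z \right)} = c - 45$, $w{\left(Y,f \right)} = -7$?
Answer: $- \frac{1}{15998} \approx -6.2508 \cdot 10^{-5}$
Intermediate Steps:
$M{\left(z \right)} = -110$ ($M{\left(z \right)} = -65 - 45 = -110$)
$\frac{1}{-15888 + M{\left(w{\left(0,2 \right)} \right)}} = \frac{1}{-15888 - 110} = \frac{1}{-15998} = - \frac{1}{15998}$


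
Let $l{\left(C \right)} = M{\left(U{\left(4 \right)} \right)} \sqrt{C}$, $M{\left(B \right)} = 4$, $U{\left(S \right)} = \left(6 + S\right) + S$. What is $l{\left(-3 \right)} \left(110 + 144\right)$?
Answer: $1016 i \sqrt{3} \approx 1759.8 i$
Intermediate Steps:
$U{\left(S \right)} = 6 + 2 S$
$l{\left(C \right)} = 4 \sqrt{C}$
$l{\left(-3 \right)} \left(110 + 144\right) = 4 \sqrt{-3} \left(110 + 144\right) = 4 i \sqrt{3} \cdot 254 = 1016 i \sqrt{3}$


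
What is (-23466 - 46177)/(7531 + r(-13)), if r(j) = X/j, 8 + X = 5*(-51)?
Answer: -905359/98166 ≈ -9.2227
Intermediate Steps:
X = -263 (X = -8 + 5*(-51) = -8 - 255 = -263)
r(j) = -263/j
(-23466 - 46177)/(7531 + r(-13)) = (-23466 - 46177)/(7531 - 263/(-13)) = -69643/(7531 - 263*(-1/13)) = -69643/(7531 + 263/13) = -69643/98166/13 = -69643*13/98166 = -905359/98166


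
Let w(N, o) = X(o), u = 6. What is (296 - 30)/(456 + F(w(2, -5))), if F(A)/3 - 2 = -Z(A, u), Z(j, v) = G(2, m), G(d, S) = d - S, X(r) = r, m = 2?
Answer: 19/33 ≈ 0.57576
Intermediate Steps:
w(N, o) = o
Z(j, v) = 0 (Z(j, v) = 2 - 1*2 = 2 - 2 = 0)
F(A) = 6 (F(A) = 6 + 3*(-1*0) = 6 + 3*0 = 6 + 0 = 6)
(296 - 30)/(456 + F(w(2, -5))) = (296 - 30)/(456 + 6) = 266/462 = 266*(1/462) = 19/33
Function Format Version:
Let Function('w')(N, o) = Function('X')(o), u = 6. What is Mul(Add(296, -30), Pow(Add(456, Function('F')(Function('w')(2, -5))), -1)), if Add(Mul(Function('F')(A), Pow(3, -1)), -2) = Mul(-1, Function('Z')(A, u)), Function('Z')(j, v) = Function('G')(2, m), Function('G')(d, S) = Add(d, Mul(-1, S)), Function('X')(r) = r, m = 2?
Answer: Rational(19, 33) ≈ 0.57576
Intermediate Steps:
Function('w')(N, o) = o
Function('Z')(j, v) = 0 (Function('Z')(j, v) = Add(2, Mul(-1, 2)) = Add(2, -2) = 0)
Function('F')(A) = 6 (Function('F')(A) = Add(6, Mul(3, Mul(-1, 0))) = Add(6, Mul(3, 0)) = Add(6, 0) = 6)
Mul(Add(296, -30), Pow(Add(456, Function('F')(Function('w')(2, -5))), -1)) = Mul(Add(296, -30), Pow(Add(456, 6), -1)) = Mul(266, Pow(462, -1)) = Mul(266, Rational(1, 462)) = Rational(19, 33)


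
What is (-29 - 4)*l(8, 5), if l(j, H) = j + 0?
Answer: -264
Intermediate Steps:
l(j, H) = j
(-29 - 4)*l(8, 5) = (-29 - 4)*8 = -33*8 = -264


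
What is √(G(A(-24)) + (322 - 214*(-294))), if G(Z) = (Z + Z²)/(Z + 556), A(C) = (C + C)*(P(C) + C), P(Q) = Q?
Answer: √1331125510/143 ≈ 255.14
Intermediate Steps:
A(C) = 4*C² (A(C) = (C + C)*(C + C) = (2*C)*(2*C) = 4*C²)
G(Z) = (Z + Z²)/(556 + Z)
√(G(A(-24)) + (322 - 214*(-294))) = √((4*(-24)²)*(1 + 4*(-24)²)/(556 + 4*(-24)²) + (322 - 214*(-294))) = √((4*576)*(1 + 4*576)/(556 + 4*576) + (322 + 62916)) = √(2304*(1 + 2304)/(556 + 2304) + 63238) = √(2304*2305/2860 + 63238) = √(2304*(1/2860)*2305 + 63238) = √(265536/143 + 63238) = √(9308570/143) = √1331125510/143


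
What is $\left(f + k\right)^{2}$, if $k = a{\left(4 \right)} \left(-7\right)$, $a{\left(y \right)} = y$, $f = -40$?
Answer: $4624$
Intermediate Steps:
$k = -28$ ($k = 4 \left(-7\right) = -28$)
$\left(f + k\right)^{2} = \left(-40 - 28\right)^{2} = \left(-68\right)^{2} = 4624$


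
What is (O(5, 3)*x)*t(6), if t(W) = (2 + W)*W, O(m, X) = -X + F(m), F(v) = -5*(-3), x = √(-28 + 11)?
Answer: 576*I*√17 ≈ 2374.9*I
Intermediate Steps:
x = I*√17 (x = √(-17) = I*√17 ≈ 4.1231*I)
F(v) = 15
O(m, X) = 15 - X (O(m, X) = -X + 15 = 15 - X)
t(W) = W*(2 + W)
(O(5, 3)*x)*t(6) = ((15 - 1*3)*(I*√17))*(6*(2 + 6)) = ((15 - 3)*(I*√17))*(6*8) = (12*(I*√17))*48 = (12*I*√17)*48 = 576*I*√17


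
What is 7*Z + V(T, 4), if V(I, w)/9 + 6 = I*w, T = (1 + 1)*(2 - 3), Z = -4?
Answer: -154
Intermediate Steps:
T = -2 (T = 2*(-1) = -2)
V(I, w) = -54 + 9*I*w (V(I, w) = -54 + 9*(I*w) = -54 + 9*I*w)
7*Z + V(T, 4) = 7*(-4) + (-54 + 9*(-2)*4) = -28 + (-54 - 72) = -28 - 126 = -154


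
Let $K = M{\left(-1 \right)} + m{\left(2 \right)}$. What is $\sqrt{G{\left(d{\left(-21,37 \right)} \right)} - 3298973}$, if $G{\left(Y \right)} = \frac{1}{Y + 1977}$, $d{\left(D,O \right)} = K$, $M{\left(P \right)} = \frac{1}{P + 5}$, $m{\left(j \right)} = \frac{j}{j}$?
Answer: $\frac{i \sqrt{206567071478985}}{7913} \approx 1816.3 i$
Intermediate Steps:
$m{\left(j \right)} = 1$
$M{\left(P \right)} = \frac{1}{5 + P}$
$K = \frac{5}{4}$ ($K = \frac{1}{5 - 1} + 1 = \frac{1}{4} + 1 = \frac{5}{4} \approx 1.25$)
$d{\left(D,O \right)} = \frac{5}{4}$
$G{\left(Y \right)} = \frac{1}{1977 + Y}$
$\sqrt{G{\left(d{\left(-21,37 \right)} \right)} - 3298973} = \sqrt{\frac{1}{1977 + \frac{5}{4}} - 3298973} = \sqrt{\frac{1}{\frac{7913}{4}} - 3298973} = \sqrt{\frac{4}{7913} - 3298973} = \sqrt{- \frac{26104773345}{7913}} = \frac{i \sqrt{206567071478985}}{7913}$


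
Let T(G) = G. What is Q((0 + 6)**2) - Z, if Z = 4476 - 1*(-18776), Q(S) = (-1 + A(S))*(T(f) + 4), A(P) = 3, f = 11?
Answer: -23222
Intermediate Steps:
Q(S) = 30 (Q(S) = (-1 + 3)*(11 + 4) = 2*15 = 30)
Z = 23252 (Z = 4476 + 18776 = 23252)
Q((0 + 6)**2) - Z = 30 - 1*23252 = 30 - 23252 = -23222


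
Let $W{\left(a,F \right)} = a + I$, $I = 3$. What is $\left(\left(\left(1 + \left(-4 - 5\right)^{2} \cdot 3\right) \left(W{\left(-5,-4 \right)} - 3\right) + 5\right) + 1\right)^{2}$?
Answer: $1473796$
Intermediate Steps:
$W{\left(a,F \right)} = 3 + a$ ($W{\left(a,F \right)} = a + 3 = 3 + a$)
$\left(\left(\left(1 + \left(-4 - 5\right)^{2} \cdot 3\right) \left(W{\left(-5,-4 \right)} - 3\right) + 5\right) + 1\right)^{2} = \left(\left(\left(1 + \left(-4 - 5\right)^{2} \cdot 3\right) \left(\left(3 - 5\right) - 3\right) + 5\right) + 1\right)^{2} = \left(\left(\left(1 + \left(-9\right)^{2} \cdot 3\right) \left(-2 - 3\right) + 5\right) + 1\right)^{2} = \left(\left(\left(1 + 81 \cdot 3\right) \left(-5\right) + 5\right) + 1\right)^{2} = \left(\left(\left(1 + 243\right) \left(-5\right) + 5\right) + 1\right)^{2} = \left(\left(244 \left(-5\right) + 5\right) + 1\right)^{2} = \left(\left(-1220 + 5\right) + 1\right)^{2} = \left(-1215 + 1\right)^{2} = \left(-1214\right)^{2} = 1473796$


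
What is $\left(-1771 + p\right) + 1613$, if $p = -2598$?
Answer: $-2756$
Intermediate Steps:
$\left(-1771 + p\right) + 1613 = \left(-1771 - 2598\right) + 1613 = -4369 + 1613 = -2756$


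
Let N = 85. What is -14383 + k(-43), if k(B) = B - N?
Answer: -14511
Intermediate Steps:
k(B) = -85 + B (k(B) = B - 1*85 = B - 85 = -85 + B)
-14383 + k(-43) = -14383 + (-85 - 43) = -14383 - 128 = -14511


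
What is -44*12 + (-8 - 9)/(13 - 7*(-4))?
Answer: -21665/41 ≈ -528.42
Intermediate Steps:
-44*12 + (-8 - 9)/(13 - 7*(-4)) = -528 - 17/(13 + 28) = -528 - 17/41 = -21665/41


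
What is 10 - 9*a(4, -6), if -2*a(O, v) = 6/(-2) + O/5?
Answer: ⅒ ≈ 0.10000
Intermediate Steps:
a(O, v) = 3/2 - O/10 (a(O, v) = -(6/(-2) + O/5)/2 = -(6*(-½) + O*(⅕))/2 = -(-3 + O/5)/2 = 3/2 - O/10)
10 - 9*a(4, -6) = 10 - 9*(3/2 - ⅒*4) = 10 - 9*(3/2 - ⅖) = 10 - 9*11/10 = 10 - 99/10 = ⅒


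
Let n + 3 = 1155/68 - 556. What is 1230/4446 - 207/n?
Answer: 17986001/27311037 ≈ 0.65856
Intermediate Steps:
n = -36857/68 (n = -3 + (1155/68 - 556) = -3 - 36653/68 = -36857/68 ≈ -542.01)
1230/4446 - 207/n = 1230/4446 - 207/(-36857/68) = 1230*(1/4446) - 207*(-68/36857) = 205/741 + 14076/36857 = 17986001/27311037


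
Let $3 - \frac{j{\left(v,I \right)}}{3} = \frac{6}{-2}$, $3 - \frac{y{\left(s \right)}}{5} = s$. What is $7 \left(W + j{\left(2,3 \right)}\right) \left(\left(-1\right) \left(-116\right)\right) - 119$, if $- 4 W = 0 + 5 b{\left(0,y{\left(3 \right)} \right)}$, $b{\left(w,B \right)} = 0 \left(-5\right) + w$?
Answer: $14497$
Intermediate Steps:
$y{\left(s \right)} = 15 - 5 s$
$j{\left(v,I \right)} = 18$ ($j{\left(v,I \right)} = 9 - 3 \frac{6}{-2} = 9 - 3 \cdot 6 \left(- \frac{1}{2}\right) = 9 - -9 = 9 + 9 = 18$)
$b{\left(w,B \right)} = w$ ($b{\left(w,B \right)} = 0 + w = w$)
$W = 0$ ($W = - \frac{0 + 5 \cdot 0}{4} = - \frac{0 + 0}{4} = \left(- \frac{1}{4}\right) 0 = 0$)
$7 \left(W + j{\left(2,3 \right)}\right) \left(\left(-1\right) \left(-116\right)\right) - 119 = 7 \left(0 + 18\right) \left(\left(-1\right) \left(-116\right)\right) - 119 = 7 \cdot 18 \cdot 116 - 119 = 126 \cdot 116 - 119 = 14616 - 119 = 14497$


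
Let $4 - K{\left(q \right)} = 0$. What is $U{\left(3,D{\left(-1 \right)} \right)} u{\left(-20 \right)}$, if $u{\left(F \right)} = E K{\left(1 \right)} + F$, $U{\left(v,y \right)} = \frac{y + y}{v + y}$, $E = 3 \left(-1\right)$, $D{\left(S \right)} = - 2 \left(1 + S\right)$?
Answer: $0$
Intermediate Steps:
$K{\left(q \right)} = 4$ ($K{\left(q \right)} = 4 - 0 = 4 + 0 = 4$)
$D{\left(S \right)} = -2 - 2 S$
$E = -3$
$U{\left(v,y \right)} = \frac{2 y}{v + y}$
$u{\left(F \right)} = -12 + F$ ($u{\left(F \right)} = \left(-3\right) 4 + F = -12 + F$)
$U{\left(3,D{\left(-1 \right)} \right)} u{\left(-20 \right)} = \frac{2 \left(-2 - -2\right)}{3 - 0} \left(-12 - 20\right) = \frac{2 \left(-2 + 2\right)}{3 + \left(-2 + 2\right)} \left(-32\right) = 2 \cdot 0 \frac{1}{3 + 0} \left(-32\right) = 2 \cdot 0 \cdot \frac{1}{3} \left(-32\right) = 0 \left(-32\right) = 0$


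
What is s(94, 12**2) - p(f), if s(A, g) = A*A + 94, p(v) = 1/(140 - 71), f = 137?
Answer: 616169/69 ≈ 8930.0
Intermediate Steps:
p(v) = 1/69
s(A, g) = 94 + A**2 (s(A, g) = A**2 + 94 = 94 + A**2)
s(94, 12**2) - p(f) = (94 + 94**2) - 1*1/69 = (94 + 8836) - 1/69 = 8930 - 1/69 = 616169/69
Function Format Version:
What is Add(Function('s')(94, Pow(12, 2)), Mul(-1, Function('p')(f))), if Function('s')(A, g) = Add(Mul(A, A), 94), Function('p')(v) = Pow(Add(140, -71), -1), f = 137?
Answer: Rational(616169, 69) ≈ 8930.0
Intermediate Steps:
Function('p')(v) = Rational(1, 69) (Function('p')(v) = Pow(69, -1) = Rational(1, 69))
Function('s')(A, g) = Add(94, Pow(A, 2)) (Function('s')(A, g) = Add(Pow(A, 2), 94) = Add(94, Pow(A, 2)))
Add(Function('s')(94, Pow(12, 2)), Mul(-1, Function('p')(f))) = Add(Add(94, Pow(94, 2)), Mul(-1, Rational(1, 69))) = Add(Add(94, 8836), Rational(-1, 69)) = Add(8930, Rational(-1, 69)) = Rational(616169, 69)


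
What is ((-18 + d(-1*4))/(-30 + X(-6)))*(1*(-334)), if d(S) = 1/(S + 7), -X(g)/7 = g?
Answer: 8851/18 ≈ 491.72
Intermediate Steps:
X(g) = -7*g
d(S) = 1/(7 + S)
((-18 + d(-1*4))/(-30 + X(-6)))*(1*(-334)) = ((-18 + 1/(7 - 1*4))/(-30 - 7*(-6)))*(1*(-334)) = ((-18 + 1/(7 - 4))/(-30 + 42))*(-334) = ((-18 + 1/3)/12)*(-334) = ((-18 + 1/3)*(1/12))*(-334) = -53/3*1/12*(-334) = -53/36*(-334) = 8851/18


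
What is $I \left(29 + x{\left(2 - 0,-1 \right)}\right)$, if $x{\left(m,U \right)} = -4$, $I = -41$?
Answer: $-1025$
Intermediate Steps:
$I \left(29 + x{\left(2 - 0,-1 \right)}\right) = - 41 \left(29 - 4\right) = \left(-41\right) 25 = -1025$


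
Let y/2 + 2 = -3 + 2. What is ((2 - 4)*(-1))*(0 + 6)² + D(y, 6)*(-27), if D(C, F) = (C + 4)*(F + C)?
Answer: 72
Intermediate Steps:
y = -6 (y = -4 + 2*(-3 + 2) = -4 + 2*(-1) = -4 - 2 = -6)
D(C, F) = (4 + C)*(C + F)
((2 - 4)*(-1))*(0 + 6)² + D(y, 6)*(-27) = ((2 - 4)*(-1))*(0 + 6)² + ((-6)² + 4*(-6) + 4*6 - 6*6)*(-27) = -2*(-1)*6² + (36 - 24 + 24 - 36)*(-27) = 2*36 + 0*(-27) = 72 + 0 = 72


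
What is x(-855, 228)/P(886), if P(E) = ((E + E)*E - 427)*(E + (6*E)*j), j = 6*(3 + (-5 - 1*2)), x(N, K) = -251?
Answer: 251/198860746370 ≈ 1.2622e-9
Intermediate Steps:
j = -24 (j = 6*(3 + (-5 - 2)) = 6*(3 - 7) = 6*(-4) = -24)
P(E) = -143*E*(-427 + 2*E**2) (P(E) = ((E + E)*E - 427)*(E + (6*E)*(-24)) = ((2*E)*E - 427)*(E - 144*E) = (2*E**2 - 427)*(-143*E) = (-427 + 2*E**2)*(-143*E) = -143*E*(-427 + 2*E**2))
x(-855, 228)/P(886) = -251/(-286*886**3 + 61061*886) = -251/(-286*695506456 + 54100046) = -251/(-198914846416 + 54100046) = -251/(-198860746370) = -251*(-1/198860746370) = 251/198860746370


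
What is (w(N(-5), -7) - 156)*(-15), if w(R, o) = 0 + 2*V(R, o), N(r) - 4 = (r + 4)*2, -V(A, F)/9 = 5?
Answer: 3690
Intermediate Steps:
V(A, F) = -45 (V(A, F) = -9*5 = -45)
N(r) = 12 + 2*r (N(r) = 4 + (r + 4)*2 = 4 + (4 + r)*2 = 4 + (8 + 2*r) = 12 + 2*r)
w(R, o) = -90 (w(R, o) = 0 + 2*(-45) = 0 - 90 = -90)
(w(N(-5), -7) - 156)*(-15) = (-90 - 156)*(-15) = -246*(-15) = 3690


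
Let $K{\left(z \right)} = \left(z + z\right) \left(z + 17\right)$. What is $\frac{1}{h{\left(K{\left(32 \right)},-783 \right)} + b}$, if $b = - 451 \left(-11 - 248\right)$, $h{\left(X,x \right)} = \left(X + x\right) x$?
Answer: $- \frac{1}{1725590} \approx -5.7951 \cdot 10^{-7}$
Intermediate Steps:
$K{\left(z \right)} = 2 z \left(17 + z\right)$
$h{\left(X,x \right)} = x \left(X + x\right)$
$b = 116809$ ($b = \left(-451\right) \left(-259\right) = 116809$)
$\frac{1}{h{\left(K{\left(32 \right)},-783 \right)} + b} = \frac{1}{- 783 \left(2 \cdot 32 \left(17 + 32\right) - 783\right) + 116809} = \frac{1}{- 783 \left(2 \cdot 32 \cdot 49 - 783\right) + 116809} = \frac{1}{- 783 \left(3136 - 783\right) + 116809} = \frac{1}{\left(-783\right) 2353 + 116809} = \frac{1}{-1842399 + 116809} = \frac{1}{-1725590} = - \frac{1}{1725590}$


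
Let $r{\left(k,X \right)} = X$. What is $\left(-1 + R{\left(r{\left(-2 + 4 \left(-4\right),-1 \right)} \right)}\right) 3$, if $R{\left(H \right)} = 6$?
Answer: $15$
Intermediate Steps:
$\left(-1 + R{\left(r{\left(-2 + 4 \left(-4\right),-1 \right)} \right)}\right) 3 = \left(-1 + 6\right) 3 = 5 \cdot 3 = 15$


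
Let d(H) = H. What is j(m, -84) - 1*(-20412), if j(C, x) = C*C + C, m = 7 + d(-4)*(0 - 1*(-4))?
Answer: 20484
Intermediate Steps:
m = -9 (m = 7 - 4*(0 - 1*(-4)) = 7 - 4*(0 + 4) = 7 - 4*4 = 7 - 16 = -9)
j(C, x) = C + C² (j(C, x) = C² + C = C + C²)
j(m, -84) - 1*(-20412) = -9*(1 - 9) - 1*(-20412) = -9*(-8) + 20412 = 72 + 20412 = 20484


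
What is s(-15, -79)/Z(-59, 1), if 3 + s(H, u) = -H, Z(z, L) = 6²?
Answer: ⅓ ≈ 0.33333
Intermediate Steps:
Z(z, L) = 36
s(H, u) = -3 - H
s(-15, -79)/Z(-59, 1) = (-3 - 1*(-15))/36 = (-3 + 15)*(1/36) = 12*(1/36) = ⅓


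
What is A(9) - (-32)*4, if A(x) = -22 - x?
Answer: 97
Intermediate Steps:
A(9) - (-32)*4 = (-22 - 1*9) - (-32)*4 = (-22 - 9) - 1*(-128) = -31 + 128 = 97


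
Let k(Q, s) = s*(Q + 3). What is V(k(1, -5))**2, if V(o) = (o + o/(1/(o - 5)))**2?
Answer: 53084160000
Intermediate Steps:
k(Q, s) = s*(3 + Q)
V(o) = (o + o*(-5 + o))**2 (V(o) = (o + o/(1/(-5 + o)))**2 = (o + o*(-5 + o))**2)
V(k(1, -5))**2 = ((-5*(3 + 1))**2*(-4 - 5*(3 + 1))**2)**2 = ((-5*4)**2*(-4 - 5*4)**2)**2 = ((-20)**2*(-4 - 20)**2)**2 = (400*(-24)**2)**2 = (400*576)**2 = 230400**2 = 53084160000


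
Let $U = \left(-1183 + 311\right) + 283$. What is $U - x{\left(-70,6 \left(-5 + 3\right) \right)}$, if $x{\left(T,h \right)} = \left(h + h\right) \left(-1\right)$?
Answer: $-613$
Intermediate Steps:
$x{\left(T,h \right)} = - 2 h$ ($x{\left(T,h \right)} = 2 h \left(-1\right) = - 2 h$)
$U = -589$ ($U = -872 + 283 = -589$)
$U - x{\left(-70,6 \left(-5 + 3\right) \right)} = -589 - - 2 \cdot 6 \left(-5 + 3\right) = -589 - - 2 \cdot 6 \left(-2\right) = -589 - \left(-2\right) \left(-12\right) = -589 - 24 = -613$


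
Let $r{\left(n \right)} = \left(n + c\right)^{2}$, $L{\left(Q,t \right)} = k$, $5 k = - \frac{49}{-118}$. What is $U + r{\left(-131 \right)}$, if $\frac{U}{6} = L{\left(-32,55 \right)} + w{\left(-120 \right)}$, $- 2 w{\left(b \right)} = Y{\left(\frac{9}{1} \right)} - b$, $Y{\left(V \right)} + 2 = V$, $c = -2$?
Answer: $\frac{5106007}{295} \approx 17309.0$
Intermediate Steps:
$Y{\left(V \right)} = -2 + V$
$k = \frac{49}{590}$ ($k = \frac{\left(-49\right) \frac{1}{-118}}{5} = \frac{\left(-49\right) \left(- \frac{1}{118}\right)}{5} = \frac{1}{5} \cdot \frac{49}{118} = \frac{49}{590} \approx 0.083051$)
$L{\left(Q,t \right)} = \frac{49}{590}$
$w{\left(b \right)} = - \frac{7}{2} + \frac{b}{2}$ ($w{\left(b \right)} = - \frac{\left(-2 + \frac{9}{1}\right) - b}{2} = - \frac{\left(-2 + 9 \cdot 1\right) - b}{2} = - \frac{\left(-2 + 9\right) - b}{2} = - \frac{7 - b}{2} = - \frac{7}{2} + \frac{b}{2}$)
$r{\left(n \right)} = \left(-2 + n\right)^{2}$ ($r{\left(n \right)} = \left(n - 2\right)^{2} = \left(-2 + n\right)^{2}$)
$U = - \frac{112248}{295}$ ($U = 6 \left(\frac{49}{590} + \left(- \frac{7}{2} + \frac{1}{2} \left(-120\right)\right)\right) = 6 \left(\frac{49}{590} - \frac{127}{2}\right) = 6 \left(- \frac{18708}{295}\right) = - \frac{112248}{295} \approx -380.5$)
$U + r{\left(-131 \right)} = - \frac{112248}{295} + \left(-2 - 131\right)^{2} = - \frac{112248}{295} + \left(-133\right)^{2} = - \frac{112248}{295} + 17689 = \frac{5106007}{295}$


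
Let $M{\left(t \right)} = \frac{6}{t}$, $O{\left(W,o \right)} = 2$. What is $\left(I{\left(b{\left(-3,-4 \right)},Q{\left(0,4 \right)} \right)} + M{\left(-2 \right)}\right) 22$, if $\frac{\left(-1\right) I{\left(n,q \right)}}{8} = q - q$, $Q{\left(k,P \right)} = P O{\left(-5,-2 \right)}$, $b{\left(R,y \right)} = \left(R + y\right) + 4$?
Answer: $-66$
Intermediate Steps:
$b{\left(R,y \right)} = 4 + R + y$
$Q{\left(k,P \right)} = 2 P$ ($Q{\left(k,P \right)} = P 2 = 2 P$)
$I{\left(n,q \right)} = 0$ ($I{\left(n,q \right)} = - 8 \left(q - q\right) = \left(-8\right) 0 = 0$)
$\left(I{\left(b{\left(-3,-4 \right)},Q{\left(0,4 \right)} \right)} + M{\left(-2 \right)}\right) 22 = \left(0 + \frac{6}{-2}\right) 22 = \left(0 + 6 \left(- \frac{1}{2}\right)\right) 22 = \left(0 - 3\right) 22 = \left(-3\right) 22 = -66$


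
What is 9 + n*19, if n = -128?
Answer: -2423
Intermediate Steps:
9 + n*19 = 9 - 128*19 = 9 - 2432 = -2423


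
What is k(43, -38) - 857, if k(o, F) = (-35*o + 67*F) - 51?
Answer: -4959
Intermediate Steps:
k(o, F) = -51 - 35*o + 67*F
k(43, -38) - 857 = (-51 - 35*43 + 67*(-38)) - 857 = (-51 - 1505 - 2546) - 857 = -4102 - 857 = -4959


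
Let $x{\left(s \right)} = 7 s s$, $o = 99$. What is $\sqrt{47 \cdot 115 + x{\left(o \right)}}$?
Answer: $2 \sqrt{18503} \approx 272.05$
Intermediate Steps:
$x{\left(s \right)} = 7 s^{2}$
$\sqrt{47 \cdot 115 + x{\left(o \right)}} = \sqrt{47 \cdot 115 + 7 \cdot 99^{2}} = \sqrt{5405 + 7 \cdot 9801} = \sqrt{5405 + 68607} = \sqrt{74012} = 2 \sqrt{18503}$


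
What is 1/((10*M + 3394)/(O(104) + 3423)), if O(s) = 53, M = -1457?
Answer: -79/254 ≈ -0.31102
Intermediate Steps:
1/((10*M + 3394)/(O(104) + 3423)) = 1/((10*(-1457) + 3394)/(53 + 3423)) = 1/((-14570 + 3394)/3476) = 1/(-11176*1/3476) = 1/(-254/79) = -79/254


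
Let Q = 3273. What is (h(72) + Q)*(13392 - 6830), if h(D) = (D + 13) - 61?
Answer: 21634914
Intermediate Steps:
h(D) = -48 + D (h(D) = (13 + D) - 61 = -48 + D)
(h(72) + Q)*(13392 - 6830) = ((-48 + 72) + 3273)*(13392 - 6830) = (24 + 3273)*6562 = 3297*6562 = 21634914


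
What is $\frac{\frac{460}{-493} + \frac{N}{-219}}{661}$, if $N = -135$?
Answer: $- \frac{11395}{23788729} \approx -0.00047901$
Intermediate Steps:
$\frac{\frac{460}{-493} + \frac{N}{-219}}{661} = \frac{\frac{460}{-493} - \frac{135}{-219}}{661} = \left(460 \left(- \frac{1}{493}\right) - - \frac{45}{73}\right) \frac{1}{661} = \left(- \frac{460}{493} + \frac{45}{73}\right) \frac{1}{661} = \left(- \frac{11395}{35989}\right) \frac{1}{661} = - \frac{11395}{23788729}$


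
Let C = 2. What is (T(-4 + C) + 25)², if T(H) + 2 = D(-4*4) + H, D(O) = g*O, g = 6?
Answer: 5625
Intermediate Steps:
D(O) = 6*O
T(H) = -98 + H (T(H) = -2 + (6*(-4*4) + H) = -2 + (6*(-16) + H) = -2 + (-96 + H) = -98 + H)
(T(-4 + C) + 25)² = ((-98 + (-4 + 2)) + 25)² = ((-98 - 2) + 25)² = (-100 + 25)² = (-75)² = 5625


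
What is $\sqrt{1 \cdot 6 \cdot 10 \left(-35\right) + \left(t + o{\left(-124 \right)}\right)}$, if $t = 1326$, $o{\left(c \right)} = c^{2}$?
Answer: $7 \sqrt{298} \approx 120.84$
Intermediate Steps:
$\sqrt{1 \cdot 6 \cdot 10 \left(-35\right) + \left(t + o{\left(-124 \right)}\right)} = \sqrt{1 \cdot 6 \cdot 10 \left(-35\right) + \left(1326 + \left(-124\right)^{2}\right)} = \sqrt{6 \cdot 10 \left(-35\right) + \left(1326 + 15376\right)} = \sqrt{60 \left(-35\right) + 16702} = \sqrt{-2100 + 16702} = \sqrt{14602} = 7 \sqrt{298}$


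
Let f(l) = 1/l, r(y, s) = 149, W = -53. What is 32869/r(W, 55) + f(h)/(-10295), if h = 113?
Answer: 38237657966/173336915 ≈ 220.60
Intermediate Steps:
32869/r(W, 55) + f(h)/(-10295) = 32869/149 + 1/(113*(-10295)) = 32869*(1/149) + (1/113)*(-1/10295) = 32869/149 - 1/1163335 = 38237657966/173336915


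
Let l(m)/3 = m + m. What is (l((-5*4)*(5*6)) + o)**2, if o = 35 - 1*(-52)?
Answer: 12341169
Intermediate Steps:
l(m) = 6*m (l(m) = 3*(m + m) = 3*(2*m) = 6*m)
o = 87 (o = 35 + 52 = 87)
(l((-5*4)*(5*6)) + o)**2 = (6*((-5*4)*(5*6)) + 87)**2 = (6*(-20*30) + 87)**2 = (6*(-600) + 87)**2 = (-3600 + 87)**2 = (-3513)**2 = 12341169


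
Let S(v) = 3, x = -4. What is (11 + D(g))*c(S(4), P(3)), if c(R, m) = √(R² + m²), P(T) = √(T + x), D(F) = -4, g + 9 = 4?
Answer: 14*√2 ≈ 19.799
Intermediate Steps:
g = -5 (g = -9 + 4 = -5)
P(T) = √(-4 + T) (P(T) = √(T - 4) = √(-4 + T))
(11 + D(g))*c(S(4), P(3)) = (11 - 4)*√(3² + (√(-4 + 3))²) = 7*√(9 + (√(-1))²) = 7*√(9 + I²) = 7*√(9 - 1) = 7*√8 = 7*(2*√2) = 14*√2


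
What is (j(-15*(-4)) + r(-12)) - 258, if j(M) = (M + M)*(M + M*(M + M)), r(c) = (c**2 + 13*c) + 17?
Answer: 870947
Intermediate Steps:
r(c) = 17 + c**2 + 13*c
j(M) = 2*M*(M + 2*M**2) (j(M) = (2*M)*(M + M*(2*M)) = (2*M)*(M + 2*M**2) = 2*M*(M + 2*M**2))
(j(-15*(-4)) + r(-12)) - 258 = ((-15*(-4))**2*(2 + 4*(-15*(-4))) + (17 + (-12)**2 + 13*(-12))) - 258 = (60**2*(2 + 4*60) + (17 + 144 - 156)) - 258 = (3600*(2 + 240) + 5) - 258 = (3600*242 + 5) - 258 = (871200 + 5) - 258 = 871205 - 258 = 870947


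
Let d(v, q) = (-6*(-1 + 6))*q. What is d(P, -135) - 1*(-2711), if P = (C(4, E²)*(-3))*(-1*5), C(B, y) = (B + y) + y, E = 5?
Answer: 6761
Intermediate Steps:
C(B, y) = B + 2*y
P = 810 (P = ((4 + 2*5²)*(-3))*(-1*5) = ((4 + 2*25)*(-3))*(-5) = ((4 + 50)*(-3))*(-5) = (54*(-3))*(-5) = -162*(-5) = 810)
d(v, q) = -30*q (d(v, q) = (-6*5)*q = -30*q)
d(P, -135) - 1*(-2711) = -30*(-135) - 1*(-2711) = 4050 + 2711 = 6761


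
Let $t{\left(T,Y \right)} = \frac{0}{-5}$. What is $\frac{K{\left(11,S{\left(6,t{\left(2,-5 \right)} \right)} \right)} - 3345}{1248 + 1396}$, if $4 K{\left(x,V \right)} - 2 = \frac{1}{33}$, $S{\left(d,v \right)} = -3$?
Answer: $- \frac{441473}{349008} \approx -1.2649$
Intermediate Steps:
$t{\left(T,Y \right)} = 0$ ($t{\left(T,Y \right)} = 0 \left(- \frac{1}{5}\right) = 0$)
$K{\left(x,V \right)} = \frac{67}{132}$ ($K{\left(x,V \right)} = \frac{1}{2} + \frac{1}{4 \cdot 33} = \frac{1}{2} + \frac{1}{4} \cdot \frac{1}{33} = \frac{1}{2} + \frac{1}{132} = \frac{67}{132}$)
$\frac{K{\left(11,S{\left(6,t{\left(2,-5 \right)} \right)} \right)} - 3345}{1248 + 1396} = \frac{\frac{67}{132} - 3345}{1248 + 1396} = - \frac{441473}{132 \cdot 2644} = \left(- \frac{441473}{132}\right) \frac{1}{2644} = - \frac{441473}{349008}$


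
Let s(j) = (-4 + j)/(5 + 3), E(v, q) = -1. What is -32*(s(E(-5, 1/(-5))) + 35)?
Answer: -1100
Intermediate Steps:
s(j) = -½ + j/8 (s(j) = (-4 + j)/8 = (-4 + j)*(⅛) = -½ + j/8)
-32*(s(E(-5, 1/(-5))) + 35) = -32*((-½ + (⅛)*(-1)) + 35) = -32*((-½ - ⅛) + 35) = -32*(-5/8 + 35) = -32*275/8 = -1100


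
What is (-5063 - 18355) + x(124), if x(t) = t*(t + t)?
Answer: 7334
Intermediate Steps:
x(t) = 2*t**2 (x(t) = t*(2*t) = 2*t**2)
(-5063 - 18355) + x(124) = (-5063 - 18355) + 2*124**2 = -23418 + 2*15376 = -23418 + 30752 = 7334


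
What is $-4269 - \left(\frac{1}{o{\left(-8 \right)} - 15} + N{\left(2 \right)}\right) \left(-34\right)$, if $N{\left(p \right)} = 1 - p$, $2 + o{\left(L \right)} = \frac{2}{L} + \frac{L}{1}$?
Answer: $- \frac{434739}{101} \approx -4304.3$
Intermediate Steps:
$o{\left(L \right)} = -2 + L + \frac{2}{L}$ ($o{\left(L \right)} = -2 + \left(\frac{2}{L} + \frac{L}{1}\right) = -2 + \left(\frac{2}{L} + L 1\right) = -2 + \left(\frac{2}{L} + L\right) = -2 + \left(L + \frac{2}{L}\right) = -2 + L + \frac{2}{L}$)
$-4269 - \left(\frac{1}{o{\left(-8 \right)} - 15} + N{\left(2 \right)}\right) \left(-34\right) = -4269 - \left(\frac{1}{\left(-2 - 8 + \frac{2}{-8}\right) - 15} + \left(1 - 2\right)\right) \left(-34\right) = -4269 - \left(\frac{1}{\left(-2 - 8 + 2 \left(- \frac{1}{8}\right)\right) - 15} + \left(1 - 2\right)\right) \left(-34\right) = -4269 - \left(\frac{1}{\left(-2 - 8 - \frac{1}{4}\right) - 15} - 1\right) \left(-34\right) = -4269 - \left(\frac{1}{- \frac{41}{4} - 15} - 1\right) \left(-34\right) = -4269 - \left(\frac{1}{- \frac{101}{4}} - 1\right) \left(-34\right) = -4269 - \left(- \frac{4}{101} - 1\right) \left(-34\right) = -4269 - \left(- \frac{105}{101}\right) \left(-34\right) = -4269 - \frac{3570}{101} = - \frac{434739}{101}$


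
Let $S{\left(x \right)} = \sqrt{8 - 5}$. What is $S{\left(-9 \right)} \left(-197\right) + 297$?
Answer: $297 - 197 \sqrt{3} \approx -44.214$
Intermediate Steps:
$S{\left(x \right)} = \sqrt{3}$
$S{\left(-9 \right)} \left(-197\right) + 297 = \sqrt{3} \left(-197\right) + 297 = - 197 \sqrt{3} + 297 = 297 - 197 \sqrt{3}$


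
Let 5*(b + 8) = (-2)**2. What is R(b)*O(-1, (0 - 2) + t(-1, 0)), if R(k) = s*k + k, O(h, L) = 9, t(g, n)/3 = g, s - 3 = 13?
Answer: -5508/5 ≈ -1101.6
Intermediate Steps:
s = 16 (s = 3 + 13 = 16)
t(g, n) = 3*g
b = -36/5 (b = -8 + (1/5)*(-2)**2 = -8 + (1/5)*4 = -8 + 4/5 = -36/5 ≈ -7.2000)
R(k) = 17*k (R(k) = 16*k + k = 17*k)
R(b)*O(-1, (0 - 2) + t(-1, 0)) = (17*(-36/5))*9 = -612/5*9 = -5508/5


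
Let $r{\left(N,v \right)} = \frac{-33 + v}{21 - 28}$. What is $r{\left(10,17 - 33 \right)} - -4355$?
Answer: $4362$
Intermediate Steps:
$r{\left(N,v \right)} = \frac{33}{7} - \frac{v}{7}$ ($r{\left(N,v \right)} = \frac{-33 + v}{-7} = \left(-33 + v\right) \left(- \frac{1}{7}\right) = \frac{33}{7} - \frac{v}{7}$)
$r{\left(10,17 - 33 \right)} - -4355 = \left(\frac{33}{7} - \frac{17 - 33}{7}\right) - -4355 = \left(\frac{33}{7} - \frac{17 - 33}{7}\right) + 4355 = \left(\frac{33}{7} - - \frac{16}{7}\right) + 4355 = \left(\frac{33}{7} + \frac{16}{7}\right) + 4355 = 7 + 4355 = 4362$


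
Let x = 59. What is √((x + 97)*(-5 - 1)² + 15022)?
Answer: √20638 ≈ 143.66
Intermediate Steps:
√((x + 97)*(-5 - 1)² + 15022) = √((59 + 97)*(-5 - 1)² + 15022) = √(156*(-6)² + 15022) = √(156*36 + 15022) = √(5616 + 15022) = √20638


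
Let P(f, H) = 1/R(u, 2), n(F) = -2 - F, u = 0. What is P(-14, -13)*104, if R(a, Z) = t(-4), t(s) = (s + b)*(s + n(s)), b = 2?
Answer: 26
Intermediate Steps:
t(s) = -4 - 2*s (t(s) = (s + 2)*(s + (-2 - s)) = (2 + s)*(-2) = -4 - 2*s)
R(a, Z) = 4 (R(a, Z) = -4 - 2*(-4) = -4 + 8 = 4)
P(f, H) = ¼ (P(f, H) = 1/4 = ¼)
P(-14, -13)*104 = (¼)*104 = 26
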